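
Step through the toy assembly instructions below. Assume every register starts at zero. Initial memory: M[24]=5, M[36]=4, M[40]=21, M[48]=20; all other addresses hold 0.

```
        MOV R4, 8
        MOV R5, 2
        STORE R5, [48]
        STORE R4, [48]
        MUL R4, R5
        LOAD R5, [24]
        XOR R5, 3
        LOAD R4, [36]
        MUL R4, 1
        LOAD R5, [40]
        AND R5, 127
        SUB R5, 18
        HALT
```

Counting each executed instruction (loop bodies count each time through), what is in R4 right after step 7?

16

R4=8
R5=2
STORE R5, [48] → M[48]=2
STORE R4, [48] → M[48]=8
R4=8*2=16
R5=M[24]=5
R5=5^3=6
After step 7: R4 = 16.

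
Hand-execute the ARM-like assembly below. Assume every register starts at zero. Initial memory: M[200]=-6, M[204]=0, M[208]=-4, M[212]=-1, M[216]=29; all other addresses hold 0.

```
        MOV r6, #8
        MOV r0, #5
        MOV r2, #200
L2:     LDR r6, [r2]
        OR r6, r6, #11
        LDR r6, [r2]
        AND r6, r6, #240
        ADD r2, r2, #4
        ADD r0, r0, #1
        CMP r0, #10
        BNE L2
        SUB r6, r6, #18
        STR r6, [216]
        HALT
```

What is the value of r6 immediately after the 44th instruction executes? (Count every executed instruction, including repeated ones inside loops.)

-2

r6=8
r0=5
r2=200
r6=M[200]=-6
r6=(-6)|11=-5
r6=M[200]=-6
r6=(-6)&240=240
r2=200+4=204
r0=5+1=6
CMP r0, #10  (cmp 6,10)
BNE L2: taken
r6=M[204]=0
r6=0|11=11
r6=M[204]=0
r6=0&240=0
r2=204+4=208
r0=6+1=7
CMP r0, #10  (cmp 7,10)
BNE L2: taken
r6=M[208]=-4
r6=(-4)|11=-1
r6=M[208]=-4
r6=(-4)&240=240
r2=208+4=212
r0=7+1=8
CMP r0, #10  (cmp 8,10)
BNE L2: taken
r6=M[212]=-1
r6=(-1)|11=-1
r6=M[212]=-1
r6=(-1)&240=240
r2=212+4=216
r0=8+1=9
CMP r0, #10  (cmp 9,10)
BNE L2: taken
r6=M[216]=29
r6=29|11=31
r6=M[216]=29
r6=29&240=16
r2=216+4=220
r0=9+1=10
CMP r0, #10  (cmp 10,10)
BNE L2: not taken
r6=16-18=-2
After step 44: r6 = -2.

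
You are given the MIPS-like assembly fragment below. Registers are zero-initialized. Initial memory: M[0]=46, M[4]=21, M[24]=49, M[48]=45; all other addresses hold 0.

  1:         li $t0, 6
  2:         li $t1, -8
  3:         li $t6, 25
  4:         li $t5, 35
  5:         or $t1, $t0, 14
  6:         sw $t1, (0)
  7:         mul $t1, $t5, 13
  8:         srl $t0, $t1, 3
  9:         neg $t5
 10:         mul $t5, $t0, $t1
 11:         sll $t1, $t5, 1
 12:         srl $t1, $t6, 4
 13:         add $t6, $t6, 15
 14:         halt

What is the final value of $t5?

li $t0, 6 → $t0=6
li $t1, -8 → $t1=-8
li $t6, 25 → $t6=25
li $t5, 35 → $t5=35
or $t1, $t0, 14 → $t1=6|14=14
sw $t1, (0) → M[0]=14
mul $t1, $t5, 13 → $t1=35*13=455
srl $t0, $t1, 3 → $t0=455>>3=56
neg $t5 → $t5=-(35)=-35
mul $t5, $t0, $t1 → $t5=56*455=25480
sll $t1, $t5, 1 → $t1=25480<<1=50960
srl $t1, $t6, 4 → $t1=25>>4=1
add $t6, $t6, 15 → $t6=25+15=40
halt.

25480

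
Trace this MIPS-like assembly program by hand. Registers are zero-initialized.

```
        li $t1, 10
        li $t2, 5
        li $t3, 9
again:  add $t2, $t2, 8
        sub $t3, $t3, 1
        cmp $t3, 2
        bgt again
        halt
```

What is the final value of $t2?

61

$t1=10
$t2=5
$t3=9
$t2=5+8=13
$t3=9-1=8
cmp $t3, 2  (cmp 8,2)
bgt again: taken
$t2=13+8=21
$t3=8-1=7
cmp $t3, 2  (cmp 7,2)
bgt again: taken
$t2=21+8=29
$t3=7-1=6
cmp $t3, 2  (cmp 6,2)
bgt again: taken
$t2=29+8=37
$t3=6-1=5
cmp $t3, 2  (cmp 5,2)
bgt again: taken
$t2=37+8=45
$t3=5-1=4
cmp $t3, 2  (cmp 4,2)
bgt again: taken
$t2=45+8=53
$t3=4-1=3
cmp $t3, 2  (cmp 3,2)
bgt again: taken
$t2=53+8=61
$t3=3-1=2
cmp $t3, 2  (cmp 2,2)
bgt again: not taken
halt.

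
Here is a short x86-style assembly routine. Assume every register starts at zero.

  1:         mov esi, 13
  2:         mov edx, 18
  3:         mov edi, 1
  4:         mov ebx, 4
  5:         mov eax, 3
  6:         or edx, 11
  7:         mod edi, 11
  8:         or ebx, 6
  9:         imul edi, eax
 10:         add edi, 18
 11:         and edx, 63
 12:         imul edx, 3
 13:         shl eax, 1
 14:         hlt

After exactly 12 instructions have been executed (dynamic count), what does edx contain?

81

after mov esi, 13: esi=13
after mov edx, 18: edx=18
after mov edi, 1: edi=1
after mov ebx, 4: ebx=4
after mov eax, 3: eax=3
after or edx, 11: edx=18|11=27
after mod edi, 11: edi=1%11=1
after or ebx, 6: ebx=4|6=6
after imul edi, eax: edi=1*3=3
after add edi, 18: edi=3+18=21
after and edx, 63: edx=27&63=27
after imul edx, 3: edx=27*3=81
After step 12: edx = 81.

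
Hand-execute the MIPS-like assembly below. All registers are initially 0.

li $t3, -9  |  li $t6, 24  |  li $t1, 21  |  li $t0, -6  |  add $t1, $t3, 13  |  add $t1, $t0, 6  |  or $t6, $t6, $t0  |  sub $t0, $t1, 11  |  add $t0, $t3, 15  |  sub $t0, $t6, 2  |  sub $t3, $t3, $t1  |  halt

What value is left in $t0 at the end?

-8

$t3=-9
$t6=24
$t1=21
$t0=-6
$t1=(-9)+13=4
$t1=(-6)+6=0
$t6=24|(-6)=-6
$t0=0-11=-11
$t0=(-9)+15=6
$t0=(-6)-2=-8
$t3=(-9)-0=-9
halt.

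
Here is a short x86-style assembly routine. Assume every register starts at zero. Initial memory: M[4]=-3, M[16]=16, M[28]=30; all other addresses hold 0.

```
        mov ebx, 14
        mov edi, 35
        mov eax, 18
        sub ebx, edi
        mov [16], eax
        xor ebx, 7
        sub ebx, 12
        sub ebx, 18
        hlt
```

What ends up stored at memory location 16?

18

mov ebx, 14 → ebx=14
mov edi, 35 → edi=35
mov eax, 18 → eax=18
sub ebx, edi → ebx=14-35=-21
mov [16], eax → M[16]=18
xor ebx, 7 → ebx=(-21)^7=-20
sub ebx, 12 → ebx=(-20)-12=-32
sub ebx, 18 → ebx=(-32)-18=-50
halt.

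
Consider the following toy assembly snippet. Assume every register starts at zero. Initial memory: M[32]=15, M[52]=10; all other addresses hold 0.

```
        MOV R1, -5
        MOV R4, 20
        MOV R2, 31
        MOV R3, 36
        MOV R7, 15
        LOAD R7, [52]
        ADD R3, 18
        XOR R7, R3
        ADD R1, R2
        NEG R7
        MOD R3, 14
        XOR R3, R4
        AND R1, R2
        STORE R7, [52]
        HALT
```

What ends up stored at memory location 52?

after MOV R1, -5: R1=-5
after MOV R4, 20: R4=20
after MOV R2, 31: R2=31
after MOV R3, 36: R3=36
after MOV R7, 15: R7=15
after LOAD R7, [52]: R7=M[52]=10
after ADD R3, 18: R3=36+18=54
after XOR R7, R3: R7=10^54=60
after ADD R1, R2: R1=(-5)+31=26
after NEG R7: R7=-(60)=-60
after MOD R3, 14: R3=54%14=12
after XOR R3, R4: R3=12^20=24
after AND R1, R2: R1=26&31=26
STORE R7, [52] → M[52]=-60
halt.

-60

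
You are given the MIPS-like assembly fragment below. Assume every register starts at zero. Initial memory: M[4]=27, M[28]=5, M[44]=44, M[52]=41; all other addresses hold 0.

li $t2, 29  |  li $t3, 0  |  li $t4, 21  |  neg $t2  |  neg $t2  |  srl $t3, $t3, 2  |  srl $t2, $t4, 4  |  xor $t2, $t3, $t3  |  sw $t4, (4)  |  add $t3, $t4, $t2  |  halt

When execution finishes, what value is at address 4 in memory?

21

$t2=29
$t3=0
$t4=21
$t2=-(29)=-29
$t2=-(-29)=29
$t3=0>>2=0
$t2=21>>4=1
$t2=0^0=0
sw $t4, (4) → M[4]=21
$t3=21+0=21
halt.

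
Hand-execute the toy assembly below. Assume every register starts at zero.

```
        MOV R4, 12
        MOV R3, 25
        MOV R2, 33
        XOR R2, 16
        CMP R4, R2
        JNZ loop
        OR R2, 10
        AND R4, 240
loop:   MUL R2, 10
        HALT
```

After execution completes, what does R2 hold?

490

R4=12
R3=25
R2=33
R2=33^16=49
CMP R4, R2  (cmp 12,49)
JNZ loop: taken
R2=49*10=490
halt.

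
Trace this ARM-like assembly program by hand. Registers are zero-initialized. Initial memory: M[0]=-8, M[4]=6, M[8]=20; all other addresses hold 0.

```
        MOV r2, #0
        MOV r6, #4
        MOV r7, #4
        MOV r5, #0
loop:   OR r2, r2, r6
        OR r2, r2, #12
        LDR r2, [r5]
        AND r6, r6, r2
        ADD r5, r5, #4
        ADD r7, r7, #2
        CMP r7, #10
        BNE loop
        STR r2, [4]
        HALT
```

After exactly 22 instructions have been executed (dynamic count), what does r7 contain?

8

r2=0
r6=4
r7=4
r5=0
r2=0|4=4
r2=4|12=12
r2=M[0]=-8
r6=4&(-8)=0
r5=0+4=4
r7=4+2=6
CMP r7, #10  (cmp 6,10)
BNE loop: taken
r2=(-8)|0=-8
r2=(-8)|12=-4
r2=M[4]=6
r6=0&6=0
r5=4+4=8
r7=6+2=8
CMP r7, #10  (cmp 8,10)
BNE loop: taken
r2=6|0=6
r2=6|12=14
After step 22: r7 = 8.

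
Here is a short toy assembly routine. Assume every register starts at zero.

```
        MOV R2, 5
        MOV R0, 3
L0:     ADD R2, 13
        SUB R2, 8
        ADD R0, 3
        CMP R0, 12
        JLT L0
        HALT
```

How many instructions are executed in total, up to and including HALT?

18

R2=5
R0=3
R2=5+13=18
R2=18-8=10
R0=3+3=6
CMP R0, 12  (cmp 6,12)
JLT L0: taken
R2=10+13=23
R2=23-8=15
R0=6+3=9
CMP R0, 12  (cmp 9,12)
JLT L0: taken
R2=15+13=28
R2=28-8=20
R0=9+3=12
CMP R0, 12  (cmp 12,12)
JLT L0: not taken
halt.
Total executed instructions: 18.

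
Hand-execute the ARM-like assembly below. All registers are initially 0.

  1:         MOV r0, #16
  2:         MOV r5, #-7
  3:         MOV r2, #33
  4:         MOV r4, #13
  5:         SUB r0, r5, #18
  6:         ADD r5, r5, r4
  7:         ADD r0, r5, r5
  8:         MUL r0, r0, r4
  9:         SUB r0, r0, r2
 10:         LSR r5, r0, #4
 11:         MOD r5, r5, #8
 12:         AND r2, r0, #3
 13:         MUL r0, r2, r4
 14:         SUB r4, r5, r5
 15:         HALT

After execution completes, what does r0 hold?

after MOV r0, #16: r0=16
after MOV r5, #-7: r5=-7
after MOV r2, #33: r2=33
after MOV r4, #13: r4=13
after SUB r0, r5, #18: r0=(-7)-18=-25
after ADD r5, r5, r4: r5=(-7)+13=6
after ADD r0, r5, r5: r0=6+6=12
after MUL r0, r0, r4: r0=12*13=156
after SUB r0, r0, r2: r0=156-33=123
after LSR r5, r0, #4: r5=123>>4=7
after MOD r5, r5, #8: r5=7%8=7
after AND r2, r0, #3: r2=123&3=3
after MUL r0, r2, r4: r0=3*13=39
after SUB r4, r5, r5: r4=7-7=0
halt.

39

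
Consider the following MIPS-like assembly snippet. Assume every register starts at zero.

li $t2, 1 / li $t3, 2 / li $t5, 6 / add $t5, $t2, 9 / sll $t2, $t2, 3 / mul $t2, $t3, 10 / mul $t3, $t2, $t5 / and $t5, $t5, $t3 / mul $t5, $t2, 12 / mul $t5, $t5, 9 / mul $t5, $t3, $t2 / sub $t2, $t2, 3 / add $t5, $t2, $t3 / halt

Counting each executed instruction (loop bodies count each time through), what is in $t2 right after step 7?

after li $t2, 1: $t2=1
after li $t3, 2: $t3=2
after li $t5, 6: $t5=6
after add $t5, $t2, 9: $t5=1+9=10
after sll $t2, $t2, 3: $t2=1<<3=8
after mul $t2, $t3, 10: $t2=2*10=20
after mul $t3, $t2, $t5: $t3=20*10=200
After step 7: $t2 = 20.

20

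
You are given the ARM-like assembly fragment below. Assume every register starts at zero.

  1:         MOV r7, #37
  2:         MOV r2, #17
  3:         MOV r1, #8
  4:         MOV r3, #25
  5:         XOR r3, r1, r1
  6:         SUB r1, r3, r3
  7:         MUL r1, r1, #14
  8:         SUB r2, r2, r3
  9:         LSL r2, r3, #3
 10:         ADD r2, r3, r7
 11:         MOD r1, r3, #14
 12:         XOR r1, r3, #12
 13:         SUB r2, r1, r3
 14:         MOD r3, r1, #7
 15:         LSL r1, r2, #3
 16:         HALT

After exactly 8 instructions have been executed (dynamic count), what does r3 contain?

after MOV r7, #37: r7=37
after MOV r2, #17: r2=17
after MOV r1, #8: r1=8
after MOV r3, #25: r3=25
after XOR r3, r1, r1: r3=8^8=0
after SUB r1, r3, r3: r1=0-0=0
after MUL r1, r1, #14: r1=0*14=0
after SUB r2, r2, r3: r2=17-0=17
After step 8: r3 = 0.

0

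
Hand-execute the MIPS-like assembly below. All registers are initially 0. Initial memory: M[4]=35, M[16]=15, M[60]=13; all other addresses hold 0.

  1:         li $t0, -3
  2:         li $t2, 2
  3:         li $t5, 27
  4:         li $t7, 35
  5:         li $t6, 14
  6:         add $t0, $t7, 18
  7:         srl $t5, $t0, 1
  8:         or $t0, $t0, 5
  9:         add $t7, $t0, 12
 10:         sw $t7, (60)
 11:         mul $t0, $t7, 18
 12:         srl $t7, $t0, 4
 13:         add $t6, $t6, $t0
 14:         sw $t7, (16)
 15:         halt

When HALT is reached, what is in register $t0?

1170

li $t0, -3 → $t0=-3
li $t2, 2 → $t2=2
li $t5, 27 → $t5=27
li $t7, 35 → $t7=35
li $t6, 14 → $t6=14
add $t0, $t7, 18 → $t0=35+18=53
srl $t5, $t0, 1 → $t5=53>>1=26
or $t0, $t0, 5 → $t0=53|5=53
add $t7, $t0, 12 → $t7=53+12=65
sw $t7, (60) → M[60]=65
mul $t0, $t7, 18 → $t0=65*18=1170
srl $t7, $t0, 4 → $t7=1170>>4=73
add $t6, $t6, $t0 → $t6=14+1170=1184
sw $t7, (16) → M[16]=73
halt.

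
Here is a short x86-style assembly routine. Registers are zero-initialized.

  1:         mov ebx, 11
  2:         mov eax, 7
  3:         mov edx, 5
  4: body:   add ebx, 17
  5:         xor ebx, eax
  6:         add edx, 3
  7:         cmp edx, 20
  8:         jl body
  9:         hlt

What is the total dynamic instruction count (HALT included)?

after mov ebx, 11: ebx=11
after mov eax, 7: eax=7
after mov edx, 5: edx=5
after add ebx, 17: ebx=11+17=28
after xor ebx, eax: ebx=28^7=27
after add edx, 3: edx=5+3=8
cmp edx, 20  (cmp 8,20)
jl body: taken
after add ebx, 17: ebx=27+17=44
after xor ebx, eax: ebx=44^7=43
after add edx, 3: edx=8+3=11
cmp edx, 20  (cmp 11,20)
jl body: taken
after add ebx, 17: ebx=43+17=60
after xor ebx, eax: ebx=60^7=59
after add edx, 3: edx=11+3=14
cmp edx, 20  (cmp 14,20)
jl body: taken
after add ebx, 17: ebx=59+17=76
after xor ebx, eax: ebx=76^7=75
after add edx, 3: edx=14+3=17
cmp edx, 20  (cmp 17,20)
jl body: taken
after add ebx, 17: ebx=75+17=92
after xor ebx, eax: ebx=92^7=91
after add edx, 3: edx=17+3=20
cmp edx, 20  (cmp 20,20)
jl body: not taken
halt.
Total executed instructions: 29.

29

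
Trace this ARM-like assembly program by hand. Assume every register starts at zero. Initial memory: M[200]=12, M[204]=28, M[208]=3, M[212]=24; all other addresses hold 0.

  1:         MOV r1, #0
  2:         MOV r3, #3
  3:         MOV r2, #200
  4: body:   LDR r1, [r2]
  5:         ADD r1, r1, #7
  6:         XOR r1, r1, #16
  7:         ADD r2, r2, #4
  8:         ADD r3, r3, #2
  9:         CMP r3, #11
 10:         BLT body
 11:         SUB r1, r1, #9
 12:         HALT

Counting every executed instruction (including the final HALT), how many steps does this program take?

33

after MOV r1, #0: r1=0
after MOV r3, #3: r3=3
after MOV r2, #200: r2=200
after LDR r1, [r2]: r1=M[200]=12
after ADD r1, r1, #7: r1=12+7=19
after XOR r1, r1, #16: r1=19^16=3
after ADD r2, r2, #4: r2=200+4=204
after ADD r3, r3, #2: r3=3+2=5
CMP r3, #11  (cmp 5,11)
BLT body: taken
after LDR r1, [r2]: r1=M[204]=28
after ADD r1, r1, #7: r1=28+7=35
after XOR r1, r1, #16: r1=35^16=51
after ADD r2, r2, #4: r2=204+4=208
after ADD r3, r3, #2: r3=5+2=7
CMP r3, #11  (cmp 7,11)
BLT body: taken
after LDR r1, [r2]: r1=M[208]=3
after ADD r1, r1, #7: r1=3+7=10
after XOR r1, r1, #16: r1=10^16=26
after ADD r2, r2, #4: r2=208+4=212
after ADD r3, r3, #2: r3=7+2=9
CMP r3, #11  (cmp 9,11)
BLT body: taken
after LDR r1, [r2]: r1=M[212]=24
after ADD r1, r1, #7: r1=24+7=31
after XOR r1, r1, #16: r1=31^16=15
after ADD r2, r2, #4: r2=212+4=216
after ADD r3, r3, #2: r3=9+2=11
CMP r3, #11  (cmp 11,11)
BLT body: not taken
after SUB r1, r1, #9: r1=15-9=6
halt.
Total executed instructions: 33.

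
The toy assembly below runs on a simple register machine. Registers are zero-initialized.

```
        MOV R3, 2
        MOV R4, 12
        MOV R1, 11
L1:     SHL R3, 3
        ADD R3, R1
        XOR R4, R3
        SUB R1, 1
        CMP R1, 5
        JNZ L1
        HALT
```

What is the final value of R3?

930878

MOV R3, 2 → R3=2
MOV R4, 12 → R4=12
MOV R1, 11 → R1=11
SHL R3, 3 → R3=2<<3=16
ADD R3, R1 → R3=16+11=27
XOR R4, R3 → R4=12^27=23
SUB R1, 1 → R1=11-1=10
CMP R1, 5  (cmp 10,5)
JNZ L1: taken
SHL R3, 3 → R3=27<<3=216
ADD R3, R1 → R3=216+10=226
XOR R4, R3 → R4=23^226=245
SUB R1, 1 → R1=10-1=9
CMP R1, 5  (cmp 9,5)
JNZ L1: taken
SHL R3, 3 → R3=226<<3=1808
ADD R3, R1 → R3=1808+9=1817
XOR R4, R3 → R4=245^1817=2028
SUB R1, 1 → R1=9-1=8
CMP R1, 5  (cmp 8,5)
JNZ L1: taken
SHL R3, 3 → R3=1817<<3=14536
ADD R3, R1 → R3=14536+8=14544
XOR R4, R3 → R4=2028^14544=16188
SUB R1, 1 → R1=8-1=7
CMP R1, 5  (cmp 7,5)
JNZ L1: taken
SHL R3, 3 → R3=14544<<3=116352
ADD R3, R1 → R3=116352+7=116359
XOR R4, R3 → R4=16188^116359=129467
SUB R1, 1 → R1=7-1=6
CMP R1, 5  (cmp 6,5)
JNZ L1: taken
SHL R3, 3 → R3=116359<<3=930872
ADD R3, R1 → R3=930872+6=930878
XOR R4, R3 → R4=129467^930878=1035653
SUB R1, 1 → R1=6-1=5
CMP R1, 5  (cmp 5,5)
JNZ L1: not taken
halt.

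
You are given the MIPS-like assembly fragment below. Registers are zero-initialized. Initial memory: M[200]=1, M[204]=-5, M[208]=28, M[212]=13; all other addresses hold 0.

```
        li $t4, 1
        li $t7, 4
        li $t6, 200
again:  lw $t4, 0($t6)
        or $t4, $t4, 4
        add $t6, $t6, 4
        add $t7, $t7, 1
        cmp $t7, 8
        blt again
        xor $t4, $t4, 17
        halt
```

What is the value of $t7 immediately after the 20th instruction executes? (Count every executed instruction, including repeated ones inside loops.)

7

li $t4, 1 → $t4=1
li $t7, 4 → $t7=4
li $t6, 200 → $t6=200
lw $t4, 0($t6) → $t4=M[200]=1
or $t4, $t4, 4 → $t4=1|4=5
add $t6, $t6, 4 → $t6=200+4=204
add $t7, $t7, 1 → $t7=4+1=5
cmp $t7, 8  (cmp 5,8)
blt again: taken
lw $t4, 0($t6) → $t4=M[204]=-5
or $t4, $t4, 4 → $t4=(-5)|4=-1
add $t6, $t6, 4 → $t6=204+4=208
add $t7, $t7, 1 → $t7=5+1=6
cmp $t7, 8  (cmp 6,8)
blt again: taken
lw $t4, 0($t6) → $t4=M[208]=28
or $t4, $t4, 4 → $t4=28|4=28
add $t6, $t6, 4 → $t6=208+4=212
add $t7, $t7, 1 → $t7=6+1=7
cmp $t7, 8  (cmp 7,8)
After step 20: $t7 = 7.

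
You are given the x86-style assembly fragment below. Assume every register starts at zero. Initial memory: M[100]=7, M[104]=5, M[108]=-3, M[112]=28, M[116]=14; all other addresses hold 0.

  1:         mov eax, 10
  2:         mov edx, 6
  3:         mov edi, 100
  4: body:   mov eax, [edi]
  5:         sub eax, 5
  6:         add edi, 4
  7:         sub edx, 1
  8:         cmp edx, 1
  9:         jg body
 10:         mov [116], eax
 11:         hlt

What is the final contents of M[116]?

9

mov eax, 10 → eax=10
mov edx, 6 → edx=6
mov edi, 100 → edi=100
mov eax, [edi] → eax=M[100]=7
sub eax, 5 → eax=7-5=2
add edi, 4 → edi=100+4=104
sub edx, 1 → edx=6-1=5
cmp edx, 1  (cmp 5,1)
jg body: taken
mov eax, [edi] → eax=M[104]=5
sub eax, 5 → eax=5-5=0
add edi, 4 → edi=104+4=108
sub edx, 1 → edx=5-1=4
cmp edx, 1  (cmp 4,1)
jg body: taken
mov eax, [edi] → eax=M[108]=-3
sub eax, 5 → eax=(-3)-5=-8
add edi, 4 → edi=108+4=112
sub edx, 1 → edx=4-1=3
cmp edx, 1  (cmp 3,1)
jg body: taken
mov eax, [edi] → eax=M[112]=28
sub eax, 5 → eax=28-5=23
add edi, 4 → edi=112+4=116
sub edx, 1 → edx=3-1=2
cmp edx, 1  (cmp 2,1)
jg body: taken
mov eax, [edi] → eax=M[116]=14
sub eax, 5 → eax=14-5=9
add edi, 4 → edi=116+4=120
sub edx, 1 → edx=2-1=1
cmp edx, 1  (cmp 1,1)
jg body: not taken
mov [116], eax → M[116]=9
halt.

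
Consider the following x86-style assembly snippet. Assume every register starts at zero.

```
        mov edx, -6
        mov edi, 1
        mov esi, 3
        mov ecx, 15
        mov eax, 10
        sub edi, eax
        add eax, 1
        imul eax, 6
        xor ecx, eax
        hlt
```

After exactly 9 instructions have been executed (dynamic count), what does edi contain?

after mov edx, -6: edx=-6
after mov edi, 1: edi=1
after mov esi, 3: esi=3
after mov ecx, 15: ecx=15
after mov eax, 10: eax=10
after sub edi, eax: edi=1-10=-9
after add eax, 1: eax=10+1=11
after imul eax, 6: eax=11*6=66
after xor ecx, eax: ecx=15^66=77
After step 9: edi = -9.

-9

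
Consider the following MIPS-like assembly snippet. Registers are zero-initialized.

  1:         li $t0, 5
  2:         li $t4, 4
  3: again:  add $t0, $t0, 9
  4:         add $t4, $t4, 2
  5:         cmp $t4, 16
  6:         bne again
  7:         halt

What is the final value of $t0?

59

$t0=5
$t4=4
$t0=5+9=14
$t4=4+2=6
cmp $t4, 16  (cmp 6,16)
bne again: taken
$t0=14+9=23
$t4=6+2=8
cmp $t4, 16  (cmp 8,16)
bne again: taken
$t0=23+9=32
$t4=8+2=10
cmp $t4, 16  (cmp 10,16)
bne again: taken
$t0=32+9=41
$t4=10+2=12
cmp $t4, 16  (cmp 12,16)
bne again: taken
$t0=41+9=50
$t4=12+2=14
cmp $t4, 16  (cmp 14,16)
bne again: taken
$t0=50+9=59
$t4=14+2=16
cmp $t4, 16  (cmp 16,16)
bne again: not taken
halt.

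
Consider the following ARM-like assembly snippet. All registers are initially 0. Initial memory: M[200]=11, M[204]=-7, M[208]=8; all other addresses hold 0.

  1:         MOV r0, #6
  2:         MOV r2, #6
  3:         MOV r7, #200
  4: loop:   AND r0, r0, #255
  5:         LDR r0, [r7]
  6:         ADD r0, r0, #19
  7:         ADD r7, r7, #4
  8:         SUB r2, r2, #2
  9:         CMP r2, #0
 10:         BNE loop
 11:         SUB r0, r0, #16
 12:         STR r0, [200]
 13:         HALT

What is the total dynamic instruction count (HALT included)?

27

r0=6
r2=6
r7=200
r0=6&255=6
r0=M[200]=11
r0=11+19=30
r7=200+4=204
r2=6-2=4
CMP r2, #0  (cmp 4,0)
BNE loop: taken
r0=30&255=30
r0=M[204]=-7
r0=(-7)+19=12
r7=204+4=208
r2=4-2=2
CMP r2, #0  (cmp 2,0)
BNE loop: taken
r0=12&255=12
r0=M[208]=8
r0=8+19=27
r7=208+4=212
r2=2-2=0
CMP r2, #0  (cmp 0,0)
BNE loop: not taken
r0=27-16=11
STR r0, [200] → M[200]=11
halt.
Total executed instructions: 27.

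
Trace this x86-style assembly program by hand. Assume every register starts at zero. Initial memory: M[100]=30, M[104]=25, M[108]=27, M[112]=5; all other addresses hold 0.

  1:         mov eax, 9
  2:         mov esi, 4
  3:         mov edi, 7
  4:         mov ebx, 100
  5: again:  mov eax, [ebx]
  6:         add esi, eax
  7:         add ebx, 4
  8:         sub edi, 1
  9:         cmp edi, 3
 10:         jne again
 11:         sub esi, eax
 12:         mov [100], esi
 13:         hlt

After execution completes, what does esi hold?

86

after mov eax, 9: eax=9
after mov esi, 4: esi=4
after mov edi, 7: edi=7
after mov ebx, 100: ebx=100
after mov eax, [ebx]: eax=M[100]=30
after add esi, eax: esi=4+30=34
after add ebx, 4: ebx=100+4=104
after sub edi, 1: edi=7-1=6
cmp edi, 3  (cmp 6,3)
jne again: taken
after mov eax, [ebx]: eax=M[104]=25
after add esi, eax: esi=34+25=59
after add ebx, 4: ebx=104+4=108
after sub edi, 1: edi=6-1=5
cmp edi, 3  (cmp 5,3)
jne again: taken
after mov eax, [ebx]: eax=M[108]=27
after add esi, eax: esi=59+27=86
after add ebx, 4: ebx=108+4=112
after sub edi, 1: edi=5-1=4
cmp edi, 3  (cmp 4,3)
jne again: taken
after mov eax, [ebx]: eax=M[112]=5
after add esi, eax: esi=86+5=91
after add ebx, 4: ebx=112+4=116
after sub edi, 1: edi=4-1=3
cmp edi, 3  (cmp 3,3)
jne again: not taken
after sub esi, eax: esi=91-5=86
mov [100], esi → M[100]=86
halt.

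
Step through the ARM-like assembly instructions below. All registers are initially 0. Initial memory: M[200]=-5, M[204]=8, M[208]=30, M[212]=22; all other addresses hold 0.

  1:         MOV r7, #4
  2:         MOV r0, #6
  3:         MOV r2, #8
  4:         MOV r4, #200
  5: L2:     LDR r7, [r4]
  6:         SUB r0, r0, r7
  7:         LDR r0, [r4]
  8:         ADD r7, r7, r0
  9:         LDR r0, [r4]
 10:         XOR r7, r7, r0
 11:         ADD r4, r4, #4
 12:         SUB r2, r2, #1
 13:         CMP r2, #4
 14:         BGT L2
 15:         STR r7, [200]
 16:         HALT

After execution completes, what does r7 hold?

MOV r7, #4 → r7=4
MOV r0, #6 → r0=6
MOV r2, #8 → r2=8
MOV r4, #200 → r4=200
LDR r7, [r4] → r7=M[200]=-5
SUB r0, r0, r7 → r0=6-(-5)=11
LDR r0, [r4] → r0=M[200]=-5
ADD r7, r7, r0 → r7=(-5)+(-5)=-10
LDR r0, [r4] → r0=M[200]=-5
XOR r7, r7, r0 → r7=(-10)^(-5)=13
ADD r4, r4, #4 → r4=200+4=204
SUB r2, r2, #1 → r2=8-1=7
CMP r2, #4  (cmp 7,4)
BGT L2: taken
LDR r7, [r4] → r7=M[204]=8
SUB r0, r0, r7 → r0=(-5)-8=-13
LDR r0, [r4] → r0=M[204]=8
ADD r7, r7, r0 → r7=8+8=16
LDR r0, [r4] → r0=M[204]=8
XOR r7, r7, r0 → r7=16^8=24
ADD r4, r4, #4 → r4=204+4=208
SUB r2, r2, #1 → r2=7-1=6
CMP r2, #4  (cmp 6,4)
BGT L2: taken
LDR r7, [r4] → r7=M[208]=30
SUB r0, r0, r7 → r0=8-30=-22
LDR r0, [r4] → r0=M[208]=30
ADD r7, r7, r0 → r7=30+30=60
LDR r0, [r4] → r0=M[208]=30
XOR r7, r7, r0 → r7=60^30=34
ADD r4, r4, #4 → r4=208+4=212
SUB r2, r2, #1 → r2=6-1=5
CMP r2, #4  (cmp 5,4)
BGT L2: taken
LDR r7, [r4] → r7=M[212]=22
SUB r0, r0, r7 → r0=30-22=8
LDR r0, [r4] → r0=M[212]=22
ADD r7, r7, r0 → r7=22+22=44
LDR r0, [r4] → r0=M[212]=22
XOR r7, r7, r0 → r7=44^22=58
ADD r4, r4, #4 → r4=212+4=216
SUB r2, r2, #1 → r2=5-1=4
CMP r2, #4  (cmp 4,4)
BGT L2: not taken
STR r7, [200] → M[200]=58
halt.

58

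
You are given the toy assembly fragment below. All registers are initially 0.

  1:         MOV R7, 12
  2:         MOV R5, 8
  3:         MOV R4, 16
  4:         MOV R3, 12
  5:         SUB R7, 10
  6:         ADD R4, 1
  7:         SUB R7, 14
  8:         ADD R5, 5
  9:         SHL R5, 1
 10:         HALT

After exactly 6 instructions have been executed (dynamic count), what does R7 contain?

2

MOV R7, 12 → R7=12
MOV R5, 8 → R5=8
MOV R4, 16 → R4=16
MOV R3, 12 → R3=12
SUB R7, 10 → R7=12-10=2
ADD R4, 1 → R4=16+1=17
After step 6: R7 = 2.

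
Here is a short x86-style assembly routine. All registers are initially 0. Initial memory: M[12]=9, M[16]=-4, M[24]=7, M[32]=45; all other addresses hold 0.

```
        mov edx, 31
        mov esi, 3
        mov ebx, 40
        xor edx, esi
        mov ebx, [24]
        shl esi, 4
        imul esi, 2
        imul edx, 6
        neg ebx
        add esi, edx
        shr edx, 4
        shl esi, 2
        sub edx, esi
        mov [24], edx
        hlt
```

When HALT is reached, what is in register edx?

edx=31
esi=3
ebx=40
edx=31^3=28
ebx=M[24]=7
esi=3<<4=48
esi=48*2=96
edx=28*6=168
ebx=-(7)=-7
esi=96+168=264
edx=168>>4=10
esi=264<<2=1056
edx=10-1056=-1046
mov [24], edx → M[24]=-1046
halt.

-1046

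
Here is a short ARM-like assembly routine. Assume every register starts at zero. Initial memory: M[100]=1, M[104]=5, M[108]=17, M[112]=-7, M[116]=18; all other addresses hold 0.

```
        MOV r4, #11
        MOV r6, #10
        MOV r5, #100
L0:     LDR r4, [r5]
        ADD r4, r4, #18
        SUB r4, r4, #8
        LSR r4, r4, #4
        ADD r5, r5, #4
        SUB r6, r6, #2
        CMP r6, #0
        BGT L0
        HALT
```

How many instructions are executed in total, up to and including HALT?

after MOV r4, #11: r4=11
after MOV r6, #10: r6=10
after MOV r5, #100: r5=100
after LDR r4, [r5]: r4=M[100]=1
after ADD r4, r4, #18: r4=1+18=19
after SUB r4, r4, #8: r4=19-8=11
after LSR r4, r4, #4: r4=11>>4=0
after ADD r5, r5, #4: r5=100+4=104
after SUB r6, r6, #2: r6=10-2=8
CMP r6, #0  (cmp 8,0)
BGT L0: taken
after LDR r4, [r5]: r4=M[104]=5
after ADD r4, r4, #18: r4=5+18=23
after SUB r4, r4, #8: r4=23-8=15
after LSR r4, r4, #4: r4=15>>4=0
after ADD r5, r5, #4: r5=104+4=108
after SUB r6, r6, #2: r6=8-2=6
CMP r6, #0  (cmp 6,0)
BGT L0: taken
after LDR r4, [r5]: r4=M[108]=17
after ADD r4, r4, #18: r4=17+18=35
after SUB r4, r4, #8: r4=35-8=27
after LSR r4, r4, #4: r4=27>>4=1
after ADD r5, r5, #4: r5=108+4=112
after SUB r6, r6, #2: r6=6-2=4
CMP r6, #0  (cmp 4,0)
BGT L0: taken
after LDR r4, [r5]: r4=M[112]=-7
after ADD r4, r4, #18: r4=(-7)+18=11
after SUB r4, r4, #8: r4=11-8=3
after LSR r4, r4, #4: r4=3>>4=0
after ADD r5, r5, #4: r5=112+4=116
after SUB r6, r6, #2: r6=4-2=2
CMP r6, #0  (cmp 2,0)
BGT L0: taken
after LDR r4, [r5]: r4=M[116]=18
after ADD r4, r4, #18: r4=18+18=36
after SUB r4, r4, #8: r4=36-8=28
after LSR r4, r4, #4: r4=28>>4=1
after ADD r5, r5, #4: r5=116+4=120
after SUB r6, r6, #2: r6=2-2=0
CMP r6, #0  (cmp 0,0)
BGT L0: not taken
halt.
Total executed instructions: 44.

44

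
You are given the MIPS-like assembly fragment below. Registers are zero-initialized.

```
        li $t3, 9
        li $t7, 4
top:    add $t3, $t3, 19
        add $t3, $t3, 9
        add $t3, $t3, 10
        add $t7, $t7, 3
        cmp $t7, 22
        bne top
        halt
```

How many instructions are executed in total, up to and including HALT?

39

after li $t3, 9: $t3=9
after li $t7, 4: $t7=4
after add $t3, $t3, 19: $t3=9+19=28
after add $t3, $t3, 9: $t3=28+9=37
after add $t3, $t3, 10: $t3=37+10=47
after add $t7, $t7, 3: $t7=4+3=7
cmp $t7, 22  (cmp 7,22)
bne top: taken
after add $t3, $t3, 19: $t3=47+19=66
after add $t3, $t3, 9: $t3=66+9=75
after add $t3, $t3, 10: $t3=75+10=85
after add $t7, $t7, 3: $t7=7+3=10
cmp $t7, 22  (cmp 10,22)
bne top: taken
after add $t3, $t3, 19: $t3=85+19=104
after add $t3, $t3, 9: $t3=104+9=113
after add $t3, $t3, 10: $t3=113+10=123
after add $t7, $t7, 3: $t7=10+3=13
cmp $t7, 22  (cmp 13,22)
bne top: taken
after add $t3, $t3, 19: $t3=123+19=142
after add $t3, $t3, 9: $t3=142+9=151
after add $t3, $t3, 10: $t3=151+10=161
after add $t7, $t7, 3: $t7=13+3=16
cmp $t7, 22  (cmp 16,22)
bne top: taken
after add $t3, $t3, 19: $t3=161+19=180
after add $t3, $t3, 9: $t3=180+9=189
after add $t3, $t3, 10: $t3=189+10=199
after add $t7, $t7, 3: $t7=16+3=19
cmp $t7, 22  (cmp 19,22)
bne top: taken
after add $t3, $t3, 19: $t3=199+19=218
after add $t3, $t3, 9: $t3=218+9=227
after add $t3, $t3, 10: $t3=227+10=237
after add $t7, $t7, 3: $t7=19+3=22
cmp $t7, 22  (cmp 22,22)
bne top: not taken
halt.
Total executed instructions: 39.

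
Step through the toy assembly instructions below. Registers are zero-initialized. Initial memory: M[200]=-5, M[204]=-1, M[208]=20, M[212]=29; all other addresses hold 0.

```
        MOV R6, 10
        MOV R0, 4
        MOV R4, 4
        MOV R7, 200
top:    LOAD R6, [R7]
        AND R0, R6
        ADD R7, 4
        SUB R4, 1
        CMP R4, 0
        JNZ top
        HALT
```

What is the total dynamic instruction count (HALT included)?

29

R6=10
R0=4
R4=4
R7=200
R6=M[200]=-5
R0=4&(-5)=0
R7=200+4=204
R4=4-1=3
CMP R4, 0  (cmp 3,0)
JNZ top: taken
R6=M[204]=-1
R0=0&(-1)=0
R7=204+4=208
R4=3-1=2
CMP R4, 0  (cmp 2,0)
JNZ top: taken
R6=M[208]=20
R0=0&20=0
R7=208+4=212
R4=2-1=1
CMP R4, 0  (cmp 1,0)
JNZ top: taken
R6=M[212]=29
R0=0&29=0
R7=212+4=216
R4=1-1=0
CMP R4, 0  (cmp 0,0)
JNZ top: not taken
halt.
Total executed instructions: 29.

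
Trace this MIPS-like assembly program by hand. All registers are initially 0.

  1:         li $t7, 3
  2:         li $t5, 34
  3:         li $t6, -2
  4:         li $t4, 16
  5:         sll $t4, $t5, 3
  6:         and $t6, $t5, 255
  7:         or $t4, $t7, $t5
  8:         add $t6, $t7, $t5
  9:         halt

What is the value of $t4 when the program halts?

after li $t7, 3: $t7=3
after li $t5, 34: $t5=34
after li $t6, -2: $t6=-2
after li $t4, 16: $t4=16
after sll $t4, $t5, 3: $t4=34<<3=272
after and $t6, $t5, 255: $t6=34&255=34
after or $t4, $t7, $t5: $t4=3|34=35
after add $t6, $t7, $t5: $t6=3+34=37
halt.

35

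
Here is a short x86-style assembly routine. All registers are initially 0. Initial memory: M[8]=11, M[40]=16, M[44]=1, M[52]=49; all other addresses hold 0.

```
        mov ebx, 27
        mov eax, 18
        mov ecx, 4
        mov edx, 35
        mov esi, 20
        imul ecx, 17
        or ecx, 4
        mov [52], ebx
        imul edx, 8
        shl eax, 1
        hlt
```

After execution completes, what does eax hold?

ebx=27
eax=18
ecx=4
edx=35
esi=20
ecx=4*17=68
ecx=68|4=68
mov [52], ebx → M[52]=27
edx=35*8=280
eax=18<<1=36
halt.

36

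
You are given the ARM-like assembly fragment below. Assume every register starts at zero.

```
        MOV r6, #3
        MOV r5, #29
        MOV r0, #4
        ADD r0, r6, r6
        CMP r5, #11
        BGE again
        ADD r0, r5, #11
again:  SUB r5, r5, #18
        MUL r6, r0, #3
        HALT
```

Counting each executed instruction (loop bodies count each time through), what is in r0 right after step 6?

6

r6=3
r5=29
r0=4
r0=3+3=6
CMP r5, #11  (cmp 29,11)
BGE again: taken
After step 6: r0 = 6.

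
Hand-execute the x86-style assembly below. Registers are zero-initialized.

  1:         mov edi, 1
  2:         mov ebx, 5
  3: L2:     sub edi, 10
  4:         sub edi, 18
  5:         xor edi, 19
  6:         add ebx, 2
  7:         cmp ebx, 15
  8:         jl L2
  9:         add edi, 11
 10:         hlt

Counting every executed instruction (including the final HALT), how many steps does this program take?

34

after mov edi, 1: edi=1
after mov ebx, 5: ebx=5
after sub edi, 10: edi=1-10=-9
after sub edi, 18: edi=(-9)-18=-27
after xor edi, 19: edi=(-27)^19=-10
after add ebx, 2: ebx=5+2=7
cmp ebx, 15  (cmp 7,15)
jl L2: taken
after sub edi, 10: edi=(-10)-10=-20
after sub edi, 18: edi=(-20)-18=-38
after xor edi, 19: edi=(-38)^19=-55
after add ebx, 2: ebx=7+2=9
cmp ebx, 15  (cmp 9,15)
jl L2: taken
after sub edi, 10: edi=(-55)-10=-65
after sub edi, 18: edi=(-65)-18=-83
after xor edi, 19: edi=(-83)^19=-66
after add ebx, 2: ebx=9+2=11
cmp ebx, 15  (cmp 11,15)
jl L2: taken
after sub edi, 10: edi=(-66)-10=-76
after sub edi, 18: edi=(-76)-18=-94
after xor edi, 19: edi=(-94)^19=-79
after add ebx, 2: ebx=11+2=13
cmp ebx, 15  (cmp 13,15)
jl L2: taken
after sub edi, 10: edi=(-79)-10=-89
after sub edi, 18: edi=(-89)-18=-107
after xor edi, 19: edi=(-107)^19=-122
after add ebx, 2: ebx=13+2=15
cmp ebx, 15  (cmp 15,15)
jl L2: not taken
after add edi, 11: edi=(-122)+11=-111
halt.
Total executed instructions: 34.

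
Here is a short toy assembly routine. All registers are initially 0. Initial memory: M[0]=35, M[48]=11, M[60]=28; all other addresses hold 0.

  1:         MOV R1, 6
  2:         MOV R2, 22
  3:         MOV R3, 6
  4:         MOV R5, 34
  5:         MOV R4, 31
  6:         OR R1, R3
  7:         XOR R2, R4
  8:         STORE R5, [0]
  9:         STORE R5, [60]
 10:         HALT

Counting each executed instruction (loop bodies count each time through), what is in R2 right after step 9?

9

after MOV R1, 6: R1=6
after MOV R2, 22: R2=22
after MOV R3, 6: R3=6
after MOV R5, 34: R5=34
after MOV R4, 31: R4=31
after OR R1, R3: R1=6|6=6
after XOR R2, R4: R2=22^31=9
STORE R5, [0] → M[0]=34
STORE R5, [60] → M[60]=34
After step 9: R2 = 9.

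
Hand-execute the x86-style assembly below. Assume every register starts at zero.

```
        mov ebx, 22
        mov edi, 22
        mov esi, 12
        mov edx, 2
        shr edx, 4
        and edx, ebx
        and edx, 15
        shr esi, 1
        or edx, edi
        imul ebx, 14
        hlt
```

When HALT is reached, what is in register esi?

6

mov ebx, 22 → ebx=22
mov edi, 22 → edi=22
mov esi, 12 → esi=12
mov edx, 2 → edx=2
shr edx, 4 → edx=2>>4=0
and edx, ebx → edx=0&22=0
and edx, 15 → edx=0&15=0
shr esi, 1 → esi=12>>1=6
or edx, edi → edx=0|22=22
imul ebx, 14 → ebx=22*14=308
halt.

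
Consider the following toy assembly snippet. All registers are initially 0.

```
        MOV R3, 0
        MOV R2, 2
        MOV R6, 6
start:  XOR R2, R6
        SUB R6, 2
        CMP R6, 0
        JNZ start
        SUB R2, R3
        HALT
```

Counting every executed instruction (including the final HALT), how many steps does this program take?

MOV R3, 0 → R3=0
MOV R2, 2 → R2=2
MOV R6, 6 → R6=6
XOR R2, R6 → R2=2^6=4
SUB R6, 2 → R6=6-2=4
CMP R6, 0  (cmp 4,0)
JNZ start: taken
XOR R2, R6 → R2=4^4=0
SUB R6, 2 → R6=4-2=2
CMP R6, 0  (cmp 2,0)
JNZ start: taken
XOR R2, R6 → R2=0^2=2
SUB R6, 2 → R6=2-2=0
CMP R6, 0  (cmp 0,0)
JNZ start: not taken
SUB R2, R3 → R2=2-0=2
halt.
Total executed instructions: 17.

17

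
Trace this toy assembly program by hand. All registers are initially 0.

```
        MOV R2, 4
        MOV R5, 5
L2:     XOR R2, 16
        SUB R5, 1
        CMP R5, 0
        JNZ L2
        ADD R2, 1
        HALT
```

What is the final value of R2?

R2=4
R5=5
R2=4^16=20
R5=5-1=4
CMP R5, 0  (cmp 4,0)
JNZ L2: taken
R2=20^16=4
R5=4-1=3
CMP R5, 0  (cmp 3,0)
JNZ L2: taken
R2=4^16=20
R5=3-1=2
CMP R5, 0  (cmp 2,0)
JNZ L2: taken
R2=20^16=4
R5=2-1=1
CMP R5, 0  (cmp 1,0)
JNZ L2: taken
R2=4^16=20
R5=1-1=0
CMP R5, 0  (cmp 0,0)
JNZ L2: not taken
R2=20+1=21
halt.

21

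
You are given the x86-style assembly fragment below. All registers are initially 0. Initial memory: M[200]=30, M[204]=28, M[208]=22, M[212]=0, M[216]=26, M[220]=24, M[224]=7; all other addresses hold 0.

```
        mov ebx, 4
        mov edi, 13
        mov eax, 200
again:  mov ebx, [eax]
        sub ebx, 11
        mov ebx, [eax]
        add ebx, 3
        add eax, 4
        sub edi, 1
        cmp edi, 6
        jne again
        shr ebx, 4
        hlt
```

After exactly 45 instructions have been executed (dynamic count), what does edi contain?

8

mov ebx, 4 → ebx=4
mov edi, 13 → edi=13
mov eax, 200 → eax=200
mov ebx, [eax] → ebx=M[200]=30
sub ebx, 11 → ebx=30-11=19
mov ebx, [eax] → ebx=M[200]=30
add ebx, 3 → ebx=30+3=33
add eax, 4 → eax=200+4=204
sub edi, 1 → edi=13-1=12
cmp edi, 6  (cmp 12,6)
jne again: taken
mov ebx, [eax] → ebx=M[204]=28
sub ebx, 11 → ebx=28-11=17
mov ebx, [eax] → ebx=M[204]=28
add ebx, 3 → ebx=28+3=31
add eax, 4 → eax=204+4=208
sub edi, 1 → edi=12-1=11
cmp edi, 6  (cmp 11,6)
jne again: taken
mov ebx, [eax] → ebx=M[208]=22
sub ebx, 11 → ebx=22-11=11
mov ebx, [eax] → ebx=M[208]=22
add ebx, 3 → ebx=22+3=25
add eax, 4 → eax=208+4=212
sub edi, 1 → edi=11-1=10
cmp edi, 6  (cmp 10,6)
jne again: taken
mov ebx, [eax] → ebx=M[212]=0
sub ebx, 11 → ebx=0-11=-11
mov ebx, [eax] → ebx=M[212]=0
add ebx, 3 → ebx=0+3=3
add eax, 4 → eax=212+4=216
sub edi, 1 → edi=10-1=9
cmp edi, 6  (cmp 9,6)
jne again: taken
mov ebx, [eax] → ebx=M[216]=26
sub ebx, 11 → ebx=26-11=15
mov ebx, [eax] → ebx=M[216]=26
add ebx, 3 → ebx=26+3=29
add eax, 4 → eax=216+4=220
sub edi, 1 → edi=9-1=8
cmp edi, 6  (cmp 8,6)
jne again: taken
mov ebx, [eax] → ebx=M[220]=24
sub ebx, 11 → ebx=24-11=13
After step 45: edi = 8.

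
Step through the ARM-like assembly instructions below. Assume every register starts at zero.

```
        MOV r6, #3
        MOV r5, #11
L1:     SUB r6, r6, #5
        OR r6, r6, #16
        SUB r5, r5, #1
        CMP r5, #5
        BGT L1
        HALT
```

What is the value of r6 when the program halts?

-11

MOV r6, #3 → r6=3
MOV r5, #11 → r5=11
SUB r6, r6, #5 → r6=3-5=-2
OR r6, r6, #16 → r6=(-2)|16=-2
SUB r5, r5, #1 → r5=11-1=10
CMP r5, #5  (cmp 10,5)
BGT L1: taken
SUB r6, r6, #5 → r6=(-2)-5=-7
OR r6, r6, #16 → r6=(-7)|16=-7
SUB r5, r5, #1 → r5=10-1=9
CMP r5, #5  (cmp 9,5)
BGT L1: taken
SUB r6, r6, #5 → r6=(-7)-5=-12
OR r6, r6, #16 → r6=(-12)|16=-12
SUB r5, r5, #1 → r5=9-1=8
CMP r5, #5  (cmp 8,5)
BGT L1: taken
SUB r6, r6, #5 → r6=(-12)-5=-17
OR r6, r6, #16 → r6=(-17)|16=-1
SUB r5, r5, #1 → r5=8-1=7
CMP r5, #5  (cmp 7,5)
BGT L1: taken
SUB r6, r6, #5 → r6=(-1)-5=-6
OR r6, r6, #16 → r6=(-6)|16=-6
SUB r5, r5, #1 → r5=7-1=6
CMP r5, #5  (cmp 6,5)
BGT L1: taken
SUB r6, r6, #5 → r6=(-6)-5=-11
OR r6, r6, #16 → r6=(-11)|16=-11
SUB r5, r5, #1 → r5=6-1=5
CMP r5, #5  (cmp 5,5)
BGT L1: not taken
halt.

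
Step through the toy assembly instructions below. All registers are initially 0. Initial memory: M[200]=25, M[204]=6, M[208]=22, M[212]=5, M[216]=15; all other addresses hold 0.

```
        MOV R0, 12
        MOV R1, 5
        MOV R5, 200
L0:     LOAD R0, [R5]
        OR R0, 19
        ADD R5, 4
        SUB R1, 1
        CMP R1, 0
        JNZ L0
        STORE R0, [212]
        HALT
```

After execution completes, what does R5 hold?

220

R0=12
R1=5
R5=200
R0=M[200]=25
R0=25|19=27
R5=200+4=204
R1=5-1=4
CMP R1, 0  (cmp 4,0)
JNZ L0: taken
R0=M[204]=6
R0=6|19=23
R5=204+4=208
R1=4-1=3
CMP R1, 0  (cmp 3,0)
JNZ L0: taken
R0=M[208]=22
R0=22|19=23
R5=208+4=212
R1=3-1=2
CMP R1, 0  (cmp 2,0)
JNZ L0: taken
R0=M[212]=5
R0=5|19=23
R5=212+4=216
R1=2-1=1
CMP R1, 0  (cmp 1,0)
JNZ L0: taken
R0=M[216]=15
R0=15|19=31
R5=216+4=220
R1=1-1=0
CMP R1, 0  (cmp 0,0)
JNZ L0: not taken
STORE R0, [212] → M[212]=31
halt.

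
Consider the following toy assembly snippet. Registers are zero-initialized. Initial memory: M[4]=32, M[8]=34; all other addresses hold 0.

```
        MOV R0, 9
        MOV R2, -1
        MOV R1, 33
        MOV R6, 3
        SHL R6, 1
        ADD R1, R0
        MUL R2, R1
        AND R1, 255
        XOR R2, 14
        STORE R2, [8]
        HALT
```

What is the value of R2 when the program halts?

R0=9
R2=-1
R1=33
R6=3
R6=3<<1=6
R1=33+9=42
R2=(-1)*42=-42
R1=42&255=42
R2=(-42)^14=-40
STORE R2, [8] → M[8]=-40
halt.

-40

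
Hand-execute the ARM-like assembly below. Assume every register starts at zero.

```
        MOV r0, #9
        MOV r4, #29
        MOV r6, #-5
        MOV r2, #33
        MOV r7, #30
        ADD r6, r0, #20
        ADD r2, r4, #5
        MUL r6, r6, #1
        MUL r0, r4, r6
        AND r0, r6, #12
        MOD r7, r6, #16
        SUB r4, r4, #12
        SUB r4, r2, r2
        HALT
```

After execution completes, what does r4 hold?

MOV r0, #9 → r0=9
MOV r4, #29 → r4=29
MOV r6, #-5 → r6=-5
MOV r2, #33 → r2=33
MOV r7, #30 → r7=30
ADD r6, r0, #20 → r6=9+20=29
ADD r2, r4, #5 → r2=29+5=34
MUL r6, r6, #1 → r6=29*1=29
MUL r0, r4, r6 → r0=29*29=841
AND r0, r6, #12 → r0=29&12=12
MOD r7, r6, #16 → r7=29%16=13
SUB r4, r4, #12 → r4=29-12=17
SUB r4, r2, r2 → r4=34-34=0
halt.

0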